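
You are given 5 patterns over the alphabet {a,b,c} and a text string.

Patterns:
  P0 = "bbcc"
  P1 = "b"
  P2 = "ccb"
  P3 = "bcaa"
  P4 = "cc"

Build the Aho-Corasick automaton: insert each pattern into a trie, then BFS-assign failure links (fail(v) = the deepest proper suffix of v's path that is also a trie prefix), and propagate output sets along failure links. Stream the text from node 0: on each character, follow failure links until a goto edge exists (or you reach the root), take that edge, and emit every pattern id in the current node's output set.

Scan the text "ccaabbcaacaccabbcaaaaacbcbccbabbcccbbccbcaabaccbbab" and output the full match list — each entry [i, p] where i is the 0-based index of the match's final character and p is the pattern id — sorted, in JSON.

Construct AC machine:
Trie nodes:
  0='ε' goto b→1 c→5
  1='b' goto b→2 c→8  [P1 ends]
  2='bb' goto c→3
  3='bbc' goto c→4
  4='bbcc' goto ·  [P0 ends]
  5='c' goto c→6
  6='cc' goto b→7  [P4 ends]
  7='ccb' goto ·  [P2 ends]
  8='bc' goto a→9
  9='bca' goto a→10
  10='bcaa' goto ·  [P3 ends]

Failure links (BFS by depth):
  fail(1) 'b': from fail(0)=0 chase 'b': 0 ⇒ 0;  out={1}∪out(0)={1}
  fail(5) 'c': from fail(0)=0 chase 'c': 0 ⇒ 0;  out=∅∪out(0)=∅
  fail(2) 'bb': from fail(1)=0 chase 'b': 0 ⇒ 1;  out=∅∪out(1)={1}
  fail(6) 'cc': from fail(5)=0 chase 'c': 0 ⇒ 5;  out={4}∪out(5)={4}
  fail(8) 'bc': from fail(1)=0 chase 'c': 0 ⇒ 5;  out=∅∪out(5)=∅
  fail(3) 'bbc': from fail(2)=1 chase 'c': 1 ⇒ 8;  out=∅∪out(8)=∅
  fail(7) 'ccb': from fail(6)=5 chase 'b': 5→0 ⇒ 1;  out={2}∪out(1)={1,2}
  fail(9) 'bca': from fail(8)=5 chase 'a': 5→0 ⇒ 0;  out=∅∪out(0)=∅
  fail(4) 'bbcc': from fail(3)=8 chase 'c': 8→5 ⇒ 6;  out={0}∪out(6)={0,4}
  fail(10) 'bcaa': from fail(9)=0 chase 'a': 0 ⇒ 0;  out={3}∪out(0)={3}

Scan:
[0] read 'c'  n0⇒n5
[1] read 'c'  n5⇒n6  emit P4@[0:1]
[2] read 'a'  n6⇒n0 (via fail)
[3] read 'a'  n0⇒n0
[4] read 'b'  n0⇒n1  emit P1@[4:4]
[5] read 'b'  n1⇒n2  emit P1@[5:5]
[6] read 'c'  n2⇒n3
[7] read 'a'  n3⇒n9 (via fail)
[8] read 'a'  n9⇒n10  emit P3@[5:8]
[9] read 'c'  n10⇒n5 (via fail)
[10] read 'a'  n5⇒n0 (via fail)
[11] read 'c'  n0⇒n5
[12] read 'c'  n5⇒n6  emit P4@[11:12]
[13] read 'a'  n6⇒n0 (via fail)
[14] read 'b'  n0⇒n1  emit P1@[14:14]
[15] read 'b'  n1⇒n2  emit P1@[15:15]
[16] read 'c'  n2⇒n3
[17] read 'a'  n3⇒n9 (via fail)
[18] read 'a'  n9⇒n10  emit P3@[15:18]
[19] read 'a'  n10⇒n0 (via fail)
[20] read 'a'  n0⇒n0
[21] read 'a'  n0⇒n0
[22] read 'c'  n0⇒n5
[23] read 'b'  n5⇒n1 (via fail)  emit P1@[23:23]
[24] read 'c'  n1⇒n8
[25] read 'b'  n8⇒n1 (via fail)  emit P1@[25:25]
[26] read 'c'  n1⇒n8
[27] read 'c'  n8⇒n6 (via fail)  emit P4@[26:27]
[28] read 'b'  n6⇒n7  emit P1@[28:28],P2@[26:28]
[29] read 'a'  n7⇒n0 (via fail)
[30] read 'b'  n0⇒n1  emit P1@[30:30]
[31] read 'b'  n1⇒n2  emit P1@[31:31]
[32] read 'c'  n2⇒n3
[33] read 'c'  n3⇒n4  emit P0@[30:33],P4@[32:33]
[34] read 'c'  n4⇒n6 (via fail)  emit P4@[33:34]
[35] read 'b'  n6⇒n7  emit P1@[35:35],P2@[33:35]
[36] read 'b'  n7⇒n2 (via fail)  emit P1@[36:36]
[37] read 'c'  n2⇒n3
[38] read 'c'  n3⇒n4  emit P0@[35:38],P4@[37:38]
[39] read 'b'  n4⇒n7 (via fail)  emit P1@[39:39],P2@[37:39]
[40] read 'c'  n7⇒n8 (via fail)
[41] read 'a'  n8⇒n9
[42] read 'a'  n9⇒n10  emit P3@[39:42]
[43] read 'b'  n10⇒n1 (via fail)  emit P1@[43:43]
[44] read 'a'  n1⇒n0 (via fail)
[45] read 'c'  n0⇒n5
[46] read 'c'  n5⇒n6  emit P4@[45:46]
[47] read 'b'  n6⇒n7  emit P1@[47:47],P2@[45:47]
[48] read 'b'  n7⇒n2 (via fail)  emit P1@[48:48]
[49] read 'a'  n2⇒n0 (via fail)
[50] read 'b'  n0⇒n1  emit P1@[50:50]

All matches (sorted): [[1,4],[4,1],[5,1],[8,3],[12,4],[14,1],[15,1],[18,3],[23,1],[25,1],[27,4],[28,1],[28,2],[30,1],[31,1],[33,0],[33,4],[34,4],[35,1],[35,2],[36,1],[38,0],[38,4],[39,1],[39,2],[42,3],[43,1],[46,4],[47,1],[47,2],[48,1],[50,1]]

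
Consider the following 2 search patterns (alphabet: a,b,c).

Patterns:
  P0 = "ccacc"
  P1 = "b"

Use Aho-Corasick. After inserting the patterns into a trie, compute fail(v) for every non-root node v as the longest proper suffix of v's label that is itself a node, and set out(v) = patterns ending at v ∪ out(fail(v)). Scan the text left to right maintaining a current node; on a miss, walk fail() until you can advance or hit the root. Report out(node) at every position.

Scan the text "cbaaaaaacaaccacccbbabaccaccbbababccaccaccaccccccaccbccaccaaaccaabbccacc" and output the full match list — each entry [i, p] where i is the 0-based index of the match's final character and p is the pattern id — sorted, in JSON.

Construct AC machine:
Trie (insert patterns):
  n0 'ε': b→6 c→1
  n1 'c': c→2
  n2 'cc': a→3
  n3 'cca': c→4
  n4 'ccac': c→5
  n5 'ccacc': ·  [P0 ends]
  n6 'b': ·  [P1 ends]

BFS fail/out derivation:
  fail(1) 'c': from fail(0)=0 chase 'c': 0 ⇒ 0;  out=∅∪out(0)=∅
  fail(6) 'b': from fail(0)=0 chase 'b': 0 ⇒ 0;  out={1}∪out(0)={1}
  fail(2) 'cc': from fail(1)=0 chase 'c': 0 ⇒ 1;  out=∅∪out(1)=∅
  fail(3) 'cca': from fail(2)=1 chase 'a': 1→0 ⇒ 0;  out=∅∪out(0)=∅
  fail(4) 'ccac': from fail(3)=0 chase 'c': 0 ⇒ 1;  out=∅∪out(1)=∅
  fail(5) 'ccacc': from fail(4)=1 chase 'c': 1 ⇒ 2;  out={0}∪out(2)={0}

Scan:
i=0 'c': node 0→1
i=1 'b': node 1→6 ·f  → match P1@[1:1]
i=2 'a': node 6→0 ·f
i=3 'a': node 0→0
i=4 'a': node 0→0
i=5 'a': node 0→0
i=6 'a': node 0→0
i=7 'a': node 0→0
i=8 'c': node 0→1
i=9 'a': node 1→0 ·f
i=10 'a': node 0→0
i=11 'c': node 0→1
i=12 'c': node 1→2
i=13 'a': node 2→3
i=14 'c': node 3→4
i=15 'c': node 4→5  → match P0@[11:15]
i=16 'c': node 5→2 ·f
i=17 'b': node 2→6 ·f  → match P1@[17:17]
i=18 'b': node 6→6 ·f  → match P1@[18:18]
i=19 'a': node 6→0 ·f
i=20 'b': node 0→6  → match P1@[20:20]
i=21 'a': node 6→0 ·f
i=22 'c': node 0→1
i=23 'c': node 1→2
i=24 'a': node 2→3
i=25 'c': node 3→4
i=26 'c': node 4→5  → match P0@[22:26]
i=27 'b': node 5→6 ·f  → match P1@[27:27]
i=28 'b': node 6→6 ·f  → match P1@[28:28]
i=29 'a': node 6→0 ·f
i=30 'b': node 0→6  → match P1@[30:30]
i=31 'a': node 6→0 ·f
i=32 'b': node 0→6  → match P1@[32:32]
i=33 'c': node 6→1 ·f
i=34 'c': node 1→2
i=35 'a': node 2→3
i=36 'c': node 3→4
i=37 'c': node 4→5  → match P0@[33:37]
i=38 'a': node 5→3 ·f
i=39 'c': node 3→4
i=40 'c': node 4→5  → match P0@[36:40]
i=41 'a': node 5→3 ·f
i=42 'c': node 3→4
i=43 'c': node 4→5  → match P0@[39:43]
i=44 'c': node 5→2 ·f
i=45 'c': node 2→2 ·f
i=46 'c': node 2→2 ·f
i=47 'c': node 2→2 ·f
i=48 'a': node 2→3
i=49 'c': node 3→4
i=50 'c': node 4→5  → match P0@[46:50]
i=51 'b': node 5→6 ·f  → match P1@[51:51]
i=52 'c': node 6→1 ·f
i=53 'c': node 1→2
i=54 'a': node 2→3
i=55 'c': node 3→4
i=56 'c': node 4→5  → match P0@[52:56]
i=57 'a': node 5→3 ·f
i=58 'a': node 3→0 ·f
i=59 'a': node 0→0
i=60 'c': node 0→1
i=61 'c': node 1→2
i=62 'a': node 2→3
i=63 'a': node 3→0 ·f
i=64 'b': node 0→6  → match P1@[64:64]
i=65 'b': node 6→6 ·f  → match P1@[65:65]
i=66 'c': node 6→1 ·f
i=67 'c': node 1→2
i=68 'a': node 2→3
i=69 'c': node 3→4
i=70 'c': node 4→5  → match P0@[66:70]

Result: [[1,1],[15,0],[17,1],[18,1],[20,1],[26,0],[27,1],[28,1],[30,1],[32,1],[37,0],[40,0],[43,0],[50,0],[51,1],[56,0],[64,1],[65,1],[70,0]]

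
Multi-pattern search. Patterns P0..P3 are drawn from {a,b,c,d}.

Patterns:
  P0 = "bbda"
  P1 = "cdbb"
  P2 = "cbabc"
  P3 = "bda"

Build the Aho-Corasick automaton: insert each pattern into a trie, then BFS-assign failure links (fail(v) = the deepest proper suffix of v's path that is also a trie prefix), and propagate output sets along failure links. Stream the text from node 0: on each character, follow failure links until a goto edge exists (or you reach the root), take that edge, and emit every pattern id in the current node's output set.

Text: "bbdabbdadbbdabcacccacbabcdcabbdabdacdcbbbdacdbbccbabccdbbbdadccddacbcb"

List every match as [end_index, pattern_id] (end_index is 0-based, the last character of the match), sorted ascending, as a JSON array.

Construct AC machine:
Trie nodes:
  n0 'ε': b→1 c→5
  n1 'b': b→2 d→13
  n2 'bb': d→3
  n3 'bbd': a→4
  n4 'bbda': ·  ←P0
  n5 'c': b→9 d→6
  n6 'cd': b→7
  n7 'cdb': b→8
  n8 'cdbb': ·  ←P1
  n9 'cb': a→10
  n10 'cba': b→11
  n11 'cbab': c→12
  n12 'cbabc': ·  ←P2
  n13 'bd': a→14
  n14 'bda': ·  ←P3

Failure links (BFS by depth):
  fail(1) 'b': from fail(0)=0 chase 'b': 0 ⇒ 0;  out=∅∪out(0)=∅
  fail(5) 'c': from fail(0)=0 chase 'c': 0 ⇒ 0;  out=∅∪out(0)=∅
  fail(2) 'bb': from fail(1)=0 chase 'b': 0 ⇒ 1;  out=∅∪out(1)=∅
  fail(6) 'cd': from fail(5)=0 chase 'd': 0 ⇒ 0;  out=∅∪out(0)=∅
  fail(9) 'cb': from fail(5)=0 chase 'b': 0 ⇒ 1;  out=∅∪out(1)=∅
  fail(13) 'bd': from fail(1)=0 chase 'd': 0 ⇒ 0;  out=∅∪out(0)=∅
  fail(3) 'bbd': from fail(2)=1 chase 'd': 1 ⇒ 13;  out=∅∪out(13)=∅
  fail(7) 'cdb': from fail(6)=0 chase 'b': 0 ⇒ 1;  out=∅∪out(1)=∅
  fail(10) 'cba': from fail(9)=1 chase 'a': 1→0 ⇒ 0;  out=∅∪out(0)=∅
  fail(14) 'bda': from fail(13)=0 chase 'a': 0 ⇒ 0;  out={3}∪out(0)={3}
  fail(4) 'bbda': from fail(3)=13 chase 'a': 13 ⇒ 14;  out={0}∪out(14)={0,3}
  fail(8) 'cdbb': from fail(7)=1 chase 'b': 1 ⇒ 2;  out={1}∪out(2)={1}
  fail(11) 'cbab': from fail(10)=0 chase 'b': 0 ⇒ 1;  out=∅∪out(1)=∅
  fail(12) 'cbabc': from fail(11)=1 chase 'c': 1→0 ⇒ 5;  out={2}∪out(5)={2}

Scan:
[0] read 'b'  n0⇒n1
[1] read 'b'  n1⇒n2
[2] read 'd'  n2⇒n3
[3] read 'a'  n3⇒n4  emit P0@[0:3],P3@[1:3]
[4] read 'b'  n4⇒n1 (fail-walked)
[5] read 'b'  n1⇒n2
[6] read 'd'  n2⇒n3
[7] read 'a'  n3⇒n4  emit P0@[4:7],P3@[5:7]
[8] read 'd'  n4⇒n0 (fail-walked)
[9] read 'b'  n0⇒n1
[10] read 'b'  n1⇒n2
[11] read 'd'  n2⇒n3
[12] read 'a'  n3⇒n4  emit P0@[9:12],P3@[10:12]
[13] read 'b'  n4⇒n1 (fail-walked)
[14] read 'c'  n1⇒n5 (fail-walked)
[15] read 'a'  n5⇒n0 (fail-walked)
[16] read 'c'  n0⇒n5
[17] read 'c'  n5⇒n5 (fail-walked)
[18] read 'c'  n5⇒n5 (fail-walked)
[19] read 'a'  n5⇒n0 (fail-walked)
[20] read 'c'  n0⇒n5
[21] read 'b'  n5⇒n9
[22] read 'a'  n9⇒n10
[23] read 'b'  n10⇒n11
[24] read 'c'  n11⇒n12  emit P2@[20:24]
[25] read 'd'  n12⇒n6 (fail-walked)
[26] read 'c'  n6⇒n5 (fail-walked)
[27] read 'a'  n5⇒n0 (fail-walked)
[28] read 'b'  n0⇒n1
[29] read 'b'  n1⇒n2
[30] read 'd'  n2⇒n3
[31] read 'a'  n3⇒n4  emit P0@[28:31],P3@[29:31]
[32] read 'b'  n4⇒n1 (fail-walked)
[33] read 'd'  n1⇒n13
[34] read 'a'  n13⇒n14  emit P3@[32:34]
[35] read 'c'  n14⇒n5 (fail-walked)
[36] read 'd'  n5⇒n6
[37] read 'c'  n6⇒n5 (fail-walked)
[38] read 'b'  n5⇒n9
[39] read 'b'  n9⇒n2 (fail-walked)
[40] read 'b'  n2⇒n2 (fail-walked)
[41] read 'd'  n2⇒n3
[42] read 'a'  n3⇒n4  emit P0@[39:42],P3@[40:42]
[43] read 'c'  n4⇒n5 (fail-walked)
[44] read 'd'  n5⇒n6
[45] read 'b'  n6⇒n7
[46] read 'b'  n7⇒n8  emit P1@[43:46]
[47] read 'c'  n8⇒n5 (fail-walked)
[48] read 'c'  n5⇒n5 (fail-walked)
[49] read 'b'  n5⇒n9
[50] read 'a'  n9⇒n10
[51] read 'b'  n10⇒n11
[52] read 'c'  n11⇒n12  emit P2@[48:52]
[53] read 'c'  n12⇒n5 (fail-walked)
[54] read 'd'  n5⇒n6
[55] read 'b'  n6⇒n7
[56] read 'b'  n7⇒n8  emit P1@[53:56]
[57] read 'b'  n8⇒n2 (fail-walked)
[58] read 'd'  n2⇒n3
[59] read 'a'  n3⇒n4  emit P0@[56:59],P3@[57:59]
[60] read 'd'  n4⇒n0 (fail-walked)
[61] read 'c'  n0⇒n5
[62] read 'c'  n5⇒n5 (fail-walked)
[63] read 'd'  n5⇒n6
[64] read 'd'  n6⇒n0 (fail-walked)
[65] read 'a'  n0⇒n0
[66] read 'c'  n0⇒n5
[67] read 'b'  n5⇒n9
[68] read 'c'  n9⇒n5 (fail-walked)
[69] read 'b'  n5⇒n9

All matches (sorted): [[3,0],[3,3],[7,0],[7,3],[12,0],[12,3],[24,2],[31,0],[31,3],[34,3],[42,0],[42,3],[46,1],[52,2],[56,1],[59,0],[59,3]]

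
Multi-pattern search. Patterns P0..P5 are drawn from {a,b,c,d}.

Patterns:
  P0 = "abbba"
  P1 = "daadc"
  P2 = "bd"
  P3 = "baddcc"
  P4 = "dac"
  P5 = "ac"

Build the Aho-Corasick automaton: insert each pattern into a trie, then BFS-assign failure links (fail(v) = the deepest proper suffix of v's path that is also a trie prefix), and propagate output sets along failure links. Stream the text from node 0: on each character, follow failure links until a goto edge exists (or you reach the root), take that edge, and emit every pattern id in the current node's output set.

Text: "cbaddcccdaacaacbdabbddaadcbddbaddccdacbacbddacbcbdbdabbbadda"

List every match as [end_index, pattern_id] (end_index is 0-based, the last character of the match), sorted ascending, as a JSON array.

Construct AC machine:
Trie nodes:
  0='ε' goto a→1 b→11 d→6
  1='a' goto b→2 c→19
  2='ab' goto b→3
  3='abb' goto b→4
  4='abbb' goto a→5
  5='abbba' goto ·  [P0 ends]
  6='d' goto a→7
  7='da' goto a→8 c→18
  8='daa' goto d→9
  9='daad' goto c→10
  10='daadc' goto ·  [P1 ends]
  11='b' goto a→13 d→12
  12='bd' goto ·  [P2 ends]
  13='ba' goto d→14
  14='bad' goto d→15
  15='badd' goto c→16
  16='baddc' goto c→17
  17='baddcc' goto ·  [P3 ends]
  18='dac' goto ·  [P4 ends]
  19='ac' goto ·  [P5 ends]

Failure links (BFS by depth):
  fail(1) 'a': from fail(0)=0 chase 'a': 0 ⇒ 0;  out=∅∪out(0)=∅
  fail(6) 'd': from fail(0)=0 chase 'd': 0 ⇒ 0;  out=∅∪out(0)=∅
  fail(11) 'b': from fail(0)=0 chase 'b': 0 ⇒ 0;  out=∅∪out(0)=∅
  fail(2) 'ab': from fail(1)=0 chase 'b': 0 ⇒ 11;  out=∅∪out(11)=∅
  fail(7) 'da': from fail(6)=0 chase 'a': 0 ⇒ 1;  out=∅∪out(1)=∅
  fail(12) 'bd': from fail(11)=0 chase 'd': 0 ⇒ 6;  out={2}∪out(6)={2}
  fail(13) 'ba': from fail(11)=0 chase 'a': 0 ⇒ 1;  out=∅∪out(1)=∅
  fail(19) 'ac': from fail(1)=0 chase 'c': 0 ⇒ 0;  out={5}∪out(0)={5}
  fail(3) 'abb': from fail(2)=11 chase 'b': 11→0 ⇒ 11;  out=∅∪out(11)=∅
  fail(8) 'daa': from fail(7)=1 chase 'a': 1→0 ⇒ 1;  out=∅∪out(1)=∅
  fail(14) 'bad': from fail(13)=1 chase 'd': 1→0 ⇒ 6;  out=∅∪out(6)=∅
  fail(18) 'dac': from fail(7)=1 chase 'c': 1 ⇒ 19;  out={4}∪out(19)={4,5}
  fail(4) 'abbb': from fail(3)=11 chase 'b': 11→0 ⇒ 11;  out=∅∪out(11)=∅
  fail(9) 'daad': from fail(8)=1 chase 'd': 1→0 ⇒ 6;  out=∅∪out(6)=∅
  fail(15) 'badd': from fail(14)=6 chase 'd': 6→0 ⇒ 6;  out=∅∪out(6)=∅
  fail(5) 'abbba': from fail(4)=11 chase 'a': 11 ⇒ 13;  out={0}∪out(13)={0}
  fail(10) 'daadc': from fail(9)=6 chase 'c': 6→0 ⇒ 0;  out={1}∪out(0)={1}
  fail(16) 'baddc': from fail(15)=6 chase 'c': 6→0 ⇒ 0;  out=∅∪out(0)=∅
  fail(17) 'baddcc': from fail(16)=0 chase 'c': 0 ⇒ 0;  out={3}∪out(0)={3}

Text stream:
i=0 'c': node 0→0
i=1 'b': node 0→11
i=2 'a': node 11→13
i=3 'd': node 13→14
i=4 'd': node 14→15
i=5 'c': node 15→16
i=6 'c': node 16→17  → match P3@[1:6]
i=7 'c': node 17→0 (via fail)
i=8 'd': node 0→6
i=9 'a': node 6→7
i=10 'a': node 7→8
i=11 'c': node 8→19 (via fail)  → match P5@[10:11]
i=12 'a': node 19→1 (via fail)
i=13 'a': node 1→1 (via fail)
i=14 'c': node 1→19  → match P5@[13:14]
i=15 'b': node 19→11 (via fail)
i=16 'd': node 11→12  → match P2@[15:16]
i=17 'a': node 12→7 (via fail)
i=18 'b': node 7→2 (via fail)
i=19 'b': node 2→3
i=20 'd': node 3→12 (via fail)  → match P2@[19:20]
i=21 'd': node 12→6 (via fail)
i=22 'a': node 6→7
i=23 'a': node 7→8
i=24 'd': node 8→9
i=25 'c': node 9→10  → match P1@[21:25]
i=26 'b': node 10→11 (via fail)
i=27 'd': node 11→12  → match P2@[26:27]
i=28 'd': node 12→6 (via fail)
i=29 'b': node 6→11 (via fail)
i=30 'a': node 11→13
i=31 'd': node 13→14
i=32 'd': node 14→15
i=33 'c': node 15→16
i=34 'c': node 16→17  → match P3@[29:34]
i=35 'd': node 17→6 (via fail)
i=36 'a': node 6→7
i=37 'c': node 7→18  → match P4@[35:37],P5@[36:37]
i=38 'b': node 18→11 (via fail)
i=39 'a': node 11→13
i=40 'c': node 13→19 (via fail)  → match P5@[39:40]
i=41 'b': node 19→11 (via fail)
i=42 'd': node 11→12  → match P2@[41:42]
i=43 'd': node 12→6 (via fail)
i=44 'a': node 6→7
i=45 'c': node 7→18  → match P4@[43:45],P5@[44:45]
i=46 'b': node 18→11 (via fail)
i=47 'c': node 11→0 (via fail)
i=48 'b': node 0→11
i=49 'd': node 11→12  → match P2@[48:49]
i=50 'b': node 12→11 (via fail)
i=51 'd': node 11→12  → match P2@[50:51]
i=52 'a': node 12→7 (via fail)
i=53 'b': node 7→2 (via fail)
i=54 'b': node 2→3
i=55 'b': node 3→4
i=56 'a': node 4→5  → match P0@[52:56]
i=57 'd': node 5→14 (via fail)
i=58 'd': node 14→15
i=59 'a': node 15→7 (via fail)

All matches (sorted): [[6,3],[11,5],[14,5],[16,2],[20,2],[25,1],[27,2],[34,3],[37,4],[37,5],[40,5],[42,2],[45,4],[45,5],[49,2],[51,2],[56,0]]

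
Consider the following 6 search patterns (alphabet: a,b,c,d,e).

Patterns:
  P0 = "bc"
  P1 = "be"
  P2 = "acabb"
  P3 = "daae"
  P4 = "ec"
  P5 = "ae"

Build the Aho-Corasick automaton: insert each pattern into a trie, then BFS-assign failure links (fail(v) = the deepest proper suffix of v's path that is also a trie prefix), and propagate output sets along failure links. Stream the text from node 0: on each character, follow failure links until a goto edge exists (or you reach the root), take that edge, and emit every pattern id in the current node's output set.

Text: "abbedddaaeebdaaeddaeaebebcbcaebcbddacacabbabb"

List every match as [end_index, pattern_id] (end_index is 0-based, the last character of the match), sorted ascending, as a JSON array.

Construct AC machine:
Trie (insert patterns):
  n0 'ε': a→4 b→1 d→9 e→13
  n1 'b': c→2 e→3
  n2 'bc': ·  [P0 ends]
  n3 'be': ·  [P1 ends]
  n4 'a': c→5 e→15
  n5 'ac': a→6
  n6 'aca': b→7
  n7 'acab': b→8
  n8 'acabb': ·  [P2 ends]
  n9 'd': a→10
  n10 'da': a→11
  n11 'daa': e→12
  n12 'daae': ·  [P3 ends]
  n13 'e': c→14
  n14 'ec': ·  [P4 ends]
  n15 'ae': ·  [P5 ends]

Failure links (BFS by depth):
  n1('b'): parent n0 fail=0; on 'b' 0 → fail=0;  out ∅∪∅=∅
  n4('a'): parent n0 fail=0; on 'a' 0 → fail=0;  out ∅∪∅=∅
  n9('d'): parent n0 fail=0; on 'd' 0 → fail=0;  out ∅∪∅=∅
  n13('e'): parent n0 fail=0; on 'e' 0 → fail=0;  out ∅∪∅=∅
  n2('bc'): parent n1 fail=0; on 'c' 0 → fail=0;  out {0}∪∅={0}
  n3('be'): parent n1 fail=0; on 'e' 0 → fail=13;  out {1}∪∅={1}
  n5('ac'): parent n4 fail=0; on 'c' 0 → fail=0;  out ∅∪∅=∅
  n10('da'): parent n9 fail=0; on 'a' 0 → fail=4;  out ∅∪∅=∅
  n14('ec'): parent n13 fail=0; on 'c' 0 → fail=0;  out {4}∪∅={4}
  n15('ae'): parent n4 fail=0; on 'e' 0 → fail=13;  out {5}∪∅={5}
  n6('aca'): parent n5 fail=0; on 'a' 0 → fail=4;  out ∅∪∅=∅
  n11('daa'): parent n10 fail=4; on 'a' 4→0 → fail=4;  out ∅∪∅=∅
  n7('acab'): parent n6 fail=4; on 'b' 4→0 → fail=1;  out ∅∪∅=∅
  n12('daae'): parent n11 fail=4; on 'e' 4 → fail=15;  out {3}∪{5}={3,5}
  n8('acabb'): parent n7 fail=1; on 'b' 1→0 → fail=1;  out {2}∪∅={2}

Text stream:
[0] read 'a'  n0⇒n4
[1] read 'b'  n4⇒n1 (fail-walked)
[2] read 'b'  n1⇒n1 (fail-walked)
[3] read 'e'  n1⇒n3  emit P1@[2:3]
[4] read 'd'  n3⇒n9 (fail-walked)
[5] read 'd'  n9⇒n9 (fail-walked)
[6] read 'd'  n9⇒n9 (fail-walked)
[7] read 'a'  n9⇒n10
[8] read 'a'  n10⇒n11
[9] read 'e'  n11⇒n12  emit P3@[6:9],P5@[8:9]
[10] read 'e'  n12⇒n13 (fail-walked)
[11] read 'b'  n13⇒n1 (fail-walked)
[12] read 'd'  n1⇒n9 (fail-walked)
[13] read 'a'  n9⇒n10
[14] read 'a'  n10⇒n11
[15] read 'e'  n11⇒n12  emit P3@[12:15],P5@[14:15]
[16] read 'd'  n12⇒n9 (fail-walked)
[17] read 'd'  n9⇒n9 (fail-walked)
[18] read 'a'  n9⇒n10
[19] read 'e'  n10⇒n15 (fail-walked)  emit P5@[18:19]
[20] read 'a'  n15⇒n4 (fail-walked)
[21] read 'e'  n4⇒n15  emit P5@[20:21]
[22] read 'b'  n15⇒n1 (fail-walked)
[23] read 'e'  n1⇒n3  emit P1@[22:23]
[24] read 'b'  n3⇒n1 (fail-walked)
[25] read 'c'  n1⇒n2  emit P0@[24:25]
[26] read 'b'  n2⇒n1 (fail-walked)
[27] read 'c'  n1⇒n2  emit P0@[26:27]
[28] read 'a'  n2⇒n4 (fail-walked)
[29] read 'e'  n4⇒n15  emit P5@[28:29]
[30] read 'b'  n15⇒n1 (fail-walked)
[31] read 'c'  n1⇒n2  emit P0@[30:31]
[32] read 'b'  n2⇒n1 (fail-walked)
[33] read 'd'  n1⇒n9 (fail-walked)
[34] read 'd'  n9⇒n9 (fail-walked)
[35] read 'a'  n9⇒n10
[36] read 'c'  n10⇒n5 (fail-walked)
[37] read 'a'  n5⇒n6
[38] read 'c'  n6⇒n5 (fail-walked)
[39] read 'a'  n5⇒n6
[40] read 'b'  n6⇒n7
[41] read 'b'  n7⇒n8  emit P2@[37:41]
[42] read 'a'  n8⇒n4 (fail-walked)
[43] read 'b'  n4⇒n1 (fail-walked)
[44] read 'b'  n1⇒n1 (fail-walked)

Matches: [[3,1],[9,3],[9,5],[15,3],[15,5],[19,5],[21,5],[23,1],[25,0],[27,0],[29,5],[31,0],[41,2]]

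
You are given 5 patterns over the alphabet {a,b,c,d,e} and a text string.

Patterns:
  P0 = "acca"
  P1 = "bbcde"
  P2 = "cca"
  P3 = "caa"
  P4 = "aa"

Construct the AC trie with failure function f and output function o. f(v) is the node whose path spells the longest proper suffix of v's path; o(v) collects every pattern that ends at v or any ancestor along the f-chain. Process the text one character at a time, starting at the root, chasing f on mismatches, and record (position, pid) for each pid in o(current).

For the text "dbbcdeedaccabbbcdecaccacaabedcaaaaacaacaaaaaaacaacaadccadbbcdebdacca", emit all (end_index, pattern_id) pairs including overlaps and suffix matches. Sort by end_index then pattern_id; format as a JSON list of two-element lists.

Construct AC machine:
Trie nodes:
  n0 'ε': a→1 b→5 c→10
  n1 'a': a→15 c→2
  n2 'ac': c→3
  n3 'acc': a→4
  n4 'acca': ·  [P0 ends]
  n5 'b': b→6
  n6 'bb': c→7
  n7 'bbc': d→8
  n8 'bbcd': e→9
  n9 'bbcde': ·  [P1 ends]
  n10 'c': a→13 c→11
  n11 'cc': a→12
  n12 'cca': ·  [P2 ends]
  n13 'ca': a→14
  n14 'caa': ·  [P3 ends]
  n15 'aa': ·  [P4 ends]

BFS fail/out derivation:
  n1('a'): parent n0 fail=0; on 'a' 0 → fail=0;  out ∅∪∅=∅
  n5('b'): parent n0 fail=0; on 'b' 0 → fail=0;  out ∅∪∅=∅
  n10('c'): parent n0 fail=0; on 'c' 0 → fail=0;  out ∅∪∅=∅
  n2('ac'): parent n1 fail=0; on 'c' 0 → fail=10;  out ∅∪∅=∅
  n6('bb'): parent n5 fail=0; on 'b' 0 → fail=5;  out ∅∪∅=∅
  n11('cc'): parent n10 fail=0; on 'c' 0 → fail=10;  out ∅∪∅=∅
  n13('ca'): parent n10 fail=0; on 'a' 0 → fail=1;  out ∅∪∅=∅
  n15('aa'): parent n1 fail=0; on 'a' 0 → fail=1;  out {4}∪∅={4}
  n3('acc'): parent n2 fail=10; on 'c' 10 → fail=11;  out ∅∪∅=∅
  n7('bbc'): parent n6 fail=5; on 'c' 5→0 → fail=10;  out ∅∪∅=∅
  n12('cca'): parent n11 fail=10; on 'a' 10 → fail=13;  out {2}∪∅={2}
  n14('caa'): parent n13 fail=1; on 'a' 1 → fail=15;  out {3}∪{4}={3,4}
  n4('acca'): parent n3 fail=11; on 'a' 11 → fail=12;  out {0}∪{2}={0,2}
  n8('bbcd'): parent n7 fail=10; on 'd' 10→0 → fail=0;  out ∅∪∅=∅
  n9('bbcde'): parent n8 fail=0; on 'e' 0 → fail=0;  out {1}∪∅={1}

Scan:
i=0 'd': node 0→0
i=1 'b': node 0→5
i=2 'b': node 5→6
i=3 'c': node 6→7
i=4 'd': node 7→8
i=5 'e': node 8→9  ** P1@[1:5]
i=6 'e': node 9→0 (fail-walked)
i=7 'd': node 0→0
i=8 'a': node 0→1
i=9 'c': node 1→2
i=10 'c': node 2→3
i=11 'a': node 3→4  ** P0@[8:11],P2@[9:11]
i=12 'b': node 4→5 (fail-walked)
i=13 'b': node 5→6
i=14 'b': node 6→6 (fail-walked)
i=15 'c': node 6→7
i=16 'd': node 7→8
i=17 'e': node 8→9  ** P1@[13:17]
i=18 'c': node 9→10 (fail-walked)
i=19 'a': node 10→13
i=20 'c': node 13→2 (fail-walked)
i=21 'c': node 2→3
i=22 'a': node 3→4  ** P0@[19:22],P2@[20:22]
i=23 'c': node 4→2 (fail-walked)
i=24 'a': node 2→13 (fail-walked)
i=25 'a': node 13→14  ** P3@[23:25],P4@[24:25]
i=26 'b': node 14→5 (fail-walked)
i=27 'e': node 5→0 (fail-walked)
i=28 'd': node 0→0
i=29 'c': node 0→10
i=30 'a': node 10→13
i=31 'a': node 13→14  ** P3@[29:31],P4@[30:31]
i=32 'a': node 14→15 (fail-walked)  ** P4@[31:32]
i=33 'a': node 15→15 (fail-walked)  ** P4@[32:33]
i=34 'a': node 15→15 (fail-walked)  ** P4@[33:34]
i=35 'c': node 15→2 (fail-walked)
i=36 'a': node 2→13 (fail-walked)
i=37 'a': node 13→14  ** P3@[35:37],P4@[36:37]
i=38 'c': node 14→2 (fail-walked)
i=39 'a': node 2→13 (fail-walked)
i=40 'a': node 13→14  ** P3@[38:40],P4@[39:40]
i=41 'a': node 14→15 (fail-walked)  ** P4@[40:41]
i=42 'a': node 15→15 (fail-walked)  ** P4@[41:42]
i=43 'a': node 15→15 (fail-walked)  ** P4@[42:43]
i=44 'a': node 15→15 (fail-walked)  ** P4@[43:44]
i=45 'a': node 15→15 (fail-walked)  ** P4@[44:45]
i=46 'c': node 15→2 (fail-walked)
i=47 'a': node 2→13 (fail-walked)
i=48 'a': node 13→14  ** P3@[46:48],P4@[47:48]
i=49 'c': node 14→2 (fail-walked)
i=50 'a': node 2→13 (fail-walked)
i=51 'a': node 13→14  ** P3@[49:51],P4@[50:51]
i=52 'd': node 14→0 (fail-walked)
i=53 'c': node 0→10
i=54 'c': node 10→11
i=55 'a': node 11→12  ** P2@[53:55]
i=56 'd': node 12→0 (fail-walked)
i=57 'b': node 0→5
i=58 'b': node 5→6
i=59 'c': node 6→7
i=60 'd': node 7→8
i=61 'e': node 8→9  ** P1@[57:61]
i=62 'b': node 9→5 (fail-walked)
i=63 'd': node 5→0 (fail-walked)
i=64 'a': node 0→1
i=65 'c': node 1→2
i=66 'c': node 2→3
i=67 'a': node 3→4  ** P0@[64:67],P2@[65:67]

Matches: [[5,1],[11,0],[11,2],[17,1],[22,0],[22,2],[25,3],[25,4],[31,3],[31,4],[32,4],[33,4],[34,4],[37,3],[37,4],[40,3],[40,4],[41,4],[42,4],[43,4],[44,4],[45,4],[48,3],[48,4],[51,3],[51,4],[55,2],[61,1],[67,0],[67,2]]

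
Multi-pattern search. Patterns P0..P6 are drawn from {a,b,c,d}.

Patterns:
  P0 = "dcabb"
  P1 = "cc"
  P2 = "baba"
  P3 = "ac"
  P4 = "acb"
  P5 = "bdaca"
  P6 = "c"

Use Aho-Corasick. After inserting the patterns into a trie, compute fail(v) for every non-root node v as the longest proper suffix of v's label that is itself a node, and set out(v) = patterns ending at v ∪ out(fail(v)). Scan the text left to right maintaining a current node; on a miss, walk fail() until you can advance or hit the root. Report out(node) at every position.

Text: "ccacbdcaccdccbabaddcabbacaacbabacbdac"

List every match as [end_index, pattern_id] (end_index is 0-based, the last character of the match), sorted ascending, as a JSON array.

Build automaton:
Trie (insert patterns):
  n0 'ε': a→12 b→8 c→6 d→1
  n1 'd': c→2
  n2 'dc': a→3
  n3 'dca': b→4
  n4 'dcab': b→5
  n5 'dcabb': ·  ←P0
  n6 'c': c→7  ←P6
  n7 'cc': ·  ←P1
  n8 'b': a→9 d→15
  n9 'ba': b→10
  n10 'bab': a→11
  n11 'baba': ·  ←P2
  n12 'a': c→13
  n13 'ac': b→14  ←P3
  n14 'acb': ·  ←P4
  n15 'bd': a→16
  n16 'bda': c→17
  n17 'bdac': a→18
  n18 'bdaca': ·  ←P5

Failure links (BFS by depth):
  fail(1) 'd': from fail(0)=0 chase 'd': 0 ⇒ 0;  out=∅∪out(0)=∅
  fail(6) 'c': from fail(0)=0 chase 'c': 0 ⇒ 0;  out={6}∪out(0)={6}
  fail(8) 'b': from fail(0)=0 chase 'b': 0 ⇒ 0;  out=∅∪out(0)=∅
  fail(12) 'a': from fail(0)=0 chase 'a': 0 ⇒ 0;  out=∅∪out(0)=∅
  fail(2) 'dc': from fail(1)=0 chase 'c': 0 ⇒ 6;  out=∅∪out(6)={6}
  fail(7) 'cc': from fail(6)=0 chase 'c': 0 ⇒ 6;  out={1}∪out(6)={1,6}
  fail(9) 'ba': from fail(8)=0 chase 'a': 0 ⇒ 12;  out=∅∪out(12)=∅
  fail(13) 'ac': from fail(12)=0 chase 'c': 0 ⇒ 6;  out={3}∪out(6)={3,6}
  fail(15) 'bd': from fail(8)=0 chase 'd': 0 ⇒ 1;  out=∅∪out(1)=∅
  fail(3) 'dca': from fail(2)=6 chase 'a': 6→0 ⇒ 12;  out=∅∪out(12)=∅
  fail(10) 'bab': from fail(9)=12 chase 'b': 12→0 ⇒ 8;  out=∅∪out(8)=∅
  fail(14) 'acb': from fail(13)=6 chase 'b': 6→0 ⇒ 8;  out={4}∪out(8)={4}
  fail(16) 'bda': from fail(15)=1 chase 'a': 1→0 ⇒ 12;  out=∅∪out(12)=∅
  fail(4) 'dcab': from fail(3)=12 chase 'b': 12→0 ⇒ 8;  out=∅∪out(8)=∅
  fail(11) 'baba': from fail(10)=8 chase 'a': 8 ⇒ 9;  out={2}∪out(9)={2}
  fail(17) 'bdac': from fail(16)=12 chase 'c': 12 ⇒ 13;  out=∅∪out(13)={3,6}
  fail(5) 'dcabb': from fail(4)=8 chase 'b': 8→0 ⇒ 8;  out={0}∪out(8)={0}
  fail(18) 'bdaca': from fail(17)=13 chase 'a': 13→6→0 ⇒ 12;  out={5}∪out(12)={5}

Scan:
[0] read 'c'  n0⇒n6  ** P6@[0:0]
[1] read 'c'  n6⇒n7  ** P1@[0:1],P6@[1:1]
[2] read 'a'  n7⇒n12 ·f
[3] read 'c'  n12⇒n13  ** P3@[2:3],P6@[3:3]
[4] read 'b'  n13⇒n14  ** P4@[2:4]
[5] read 'd'  n14⇒n15 ·f
[6] read 'c'  n15⇒n2 ·f  ** P6@[6:6]
[7] read 'a'  n2⇒n3
[8] read 'c'  n3⇒n13 ·f  ** P3@[7:8],P6@[8:8]
[9] read 'c'  n13⇒n7 ·f  ** P1@[8:9],P6@[9:9]
[10] read 'd'  n7⇒n1 ·f
[11] read 'c'  n1⇒n2  ** P6@[11:11]
[12] read 'c'  n2⇒n7 ·f  ** P1@[11:12],P6@[12:12]
[13] read 'b'  n7⇒n8 ·f
[14] read 'a'  n8⇒n9
[15] read 'b'  n9⇒n10
[16] read 'a'  n10⇒n11  ** P2@[13:16]
[17] read 'd'  n11⇒n1 ·f
[18] read 'd'  n1⇒n1 ·f
[19] read 'c'  n1⇒n2  ** P6@[19:19]
[20] read 'a'  n2⇒n3
[21] read 'b'  n3⇒n4
[22] read 'b'  n4⇒n5  ** P0@[18:22]
[23] read 'a'  n5⇒n9 ·f
[24] read 'c'  n9⇒n13 ·f  ** P3@[23:24],P6@[24:24]
[25] read 'a'  n13⇒n12 ·f
[26] read 'a'  n12⇒n12 ·f
[27] read 'c'  n12⇒n13  ** P3@[26:27],P6@[27:27]
[28] read 'b'  n13⇒n14  ** P4@[26:28]
[29] read 'a'  n14⇒n9 ·f
[30] read 'b'  n9⇒n10
[31] read 'a'  n10⇒n11  ** P2@[28:31]
[32] read 'c'  n11⇒n13 ·f  ** P3@[31:32],P6@[32:32]
[33] read 'b'  n13⇒n14  ** P4@[31:33]
[34] read 'd'  n14⇒n15 ·f
[35] read 'a'  n15⇒n16
[36] read 'c'  n16⇒n17  ** P3@[35:36],P6@[36:36]

Result: [[0,6],[1,1],[1,6],[3,3],[3,6],[4,4],[6,6],[8,3],[8,6],[9,1],[9,6],[11,6],[12,1],[12,6],[16,2],[19,6],[22,0],[24,3],[24,6],[27,3],[27,6],[28,4],[31,2],[32,3],[32,6],[33,4],[36,3],[36,6]]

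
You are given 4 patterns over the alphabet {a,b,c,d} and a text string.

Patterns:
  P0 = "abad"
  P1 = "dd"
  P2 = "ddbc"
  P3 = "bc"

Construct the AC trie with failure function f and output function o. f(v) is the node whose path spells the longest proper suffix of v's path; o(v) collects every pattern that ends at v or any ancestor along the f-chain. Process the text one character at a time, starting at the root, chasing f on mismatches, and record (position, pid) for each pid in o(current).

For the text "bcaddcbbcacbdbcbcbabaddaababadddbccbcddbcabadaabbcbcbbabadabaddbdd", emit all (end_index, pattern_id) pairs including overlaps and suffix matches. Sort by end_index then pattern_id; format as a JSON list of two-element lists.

Build:
Trie (insert patterns):
  0='ε' goto a→1 b→9 d→5
  1='a' goto b→2
  2='ab' goto a→3
  3='aba' goto d→4
  4='abad' goto ·  ←P0
  5='d' goto d→6
  6='dd' goto b→7  ←P1
  7='ddb' goto c→8
  8='ddbc' goto ·  ←P2
  9='b' goto c→10
  10='bc' goto ·  ←P3

Failure links (BFS by depth):
  n1('a'): parent n0 fail=0; on 'a' 0 → fail=0;  out ∅∪∅=∅
  n5('d'): parent n0 fail=0; on 'd' 0 → fail=0;  out ∅∪∅=∅
  n9('b'): parent n0 fail=0; on 'b' 0 → fail=0;  out ∅∪∅=∅
  n2('ab'): parent n1 fail=0; on 'b' 0 → fail=9;  out ∅∪∅=∅
  n6('dd'): parent n5 fail=0; on 'd' 0 → fail=5;  out {1}∪∅={1}
  n10('bc'): parent n9 fail=0; on 'c' 0 → fail=0;  out {3}∪∅={3}
  n3('aba'): parent n2 fail=9; on 'a' 9→0 → fail=1;  out ∅∪∅=∅
  n7('ddb'): parent n6 fail=5; on 'b' 5→0 → fail=9;  out ∅∪∅=∅
  n4('abad'): parent n3 fail=1; on 'd' 1→0 → fail=5;  out {0}∪∅={0}
  n8('ddbc'): parent n7 fail=9; on 'c' 9 → fail=10;  out {2}∪{3}={2,3}

Run:
pos 0 'b': at 9
pos 1 'c': at 10  emit P3@[0:1]
pos 2 'a': at 1 ·f
pos 3 'd': at 5 ·f
pos 4 'd': at 6  emit P1@[3:4]
pos 5 'c': at 0 ·f
pos 6 'b': at 9
pos 7 'b': at 9 ·f
pos 8 'c': at 10  emit P3@[7:8]
pos 9 'a': at 1 ·f
pos 10 'c': at 0 ·f
pos 11 'b': at 9
pos 12 'd': at 5 ·f
pos 13 'b': at 9 ·f
pos 14 'c': at 10  emit P3@[13:14]
pos 15 'b': at 9 ·f
pos 16 'c': at 10  emit P3@[15:16]
pos 17 'b': at 9 ·f
pos 18 'a': at 1 ·f
pos 19 'b': at 2
pos 20 'a': at 3
pos 21 'd': at 4  emit P0@[18:21]
pos 22 'd': at 6 ·f  emit P1@[21:22]
pos 23 'a': at 1 ·f
pos 24 'a': at 1 ·f
pos 25 'b': at 2
pos 26 'a': at 3
pos 27 'b': at 2 ·f
pos 28 'a': at 3
pos 29 'd': at 4  emit P0@[26:29]
pos 30 'd': at 6 ·f  emit P1@[29:30]
pos 31 'd': at 6 ·f  emit P1@[30:31]
pos 32 'b': at 7
pos 33 'c': at 8  emit P2@[30:33],P3@[32:33]
pos 34 'c': at 0 ·f
pos 35 'b': at 9
pos 36 'c': at 10  emit P3@[35:36]
pos 37 'd': at 5 ·f
pos 38 'd': at 6  emit P1@[37:38]
pos 39 'b': at 7
pos 40 'c': at 8  emit P2@[37:40],P3@[39:40]
pos 41 'a': at 1 ·f
pos 42 'b': at 2
pos 43 'a': at 3
pos 44 'd': at 4  emit P0@[41:44]
pos 45 'a': at 1 ·f
pos 46 'a': at 1 ·f
pos 47 'b': at 2
pos 48 'b': at 9 ·f
pos 49 'c': at 10  emit P3@[48:49]
pos 50 'b': at 9 ·f
pos 51 'c': at 10  emit P3@[50:51]
pos 52 'b': at 9 ·f
pos 53 'b': at 9 ·f
pos 54 'a': at 1 ·f
pos 55 'b': at 2
pos 56 'a': at 3
pos 57 'd': at 4  emit P0@[54:57]
pos 58 'a': at 1 ·f
pos 59 'b': at 2
pos 60 'a': at 3
pos 61 'd': at 4  emit P0@[58:61]
pos 62 'd': at 6 ·f  emit P1@[61:62]
pos 63 'b': at 7
pos 64 'd': at 5 ·f
pos 65 'd': at 6  emit P1@[64:65]

All matches (sorted): [[1,3],[4,1],[8,3],[14,3],[16,3],[21,0],[22,1],[29,0],[30,1],[31,1],[33,2],[33,3],[36,3],[38,1],[40,2],[40,3],[44,0],[49,3],[51,3],[57,0],[61,0],[62,1],[65,1]]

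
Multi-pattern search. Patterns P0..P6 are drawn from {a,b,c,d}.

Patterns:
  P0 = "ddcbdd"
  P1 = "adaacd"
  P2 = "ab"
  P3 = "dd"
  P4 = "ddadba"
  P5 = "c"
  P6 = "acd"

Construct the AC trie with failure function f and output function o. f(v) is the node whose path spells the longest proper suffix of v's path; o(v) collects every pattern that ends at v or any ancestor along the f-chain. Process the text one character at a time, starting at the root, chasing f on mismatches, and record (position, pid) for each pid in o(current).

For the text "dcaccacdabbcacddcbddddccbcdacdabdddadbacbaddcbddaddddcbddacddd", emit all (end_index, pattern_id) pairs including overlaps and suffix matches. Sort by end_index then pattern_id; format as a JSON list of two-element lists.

Construct AC machine:
Trie nodes:
  n0 'ε': a→7 c→18 d→1
  n1 'd': d→2
  n2 'dd': a→14 c→3  [P3 ends]
  n3 'ddc': b→4
  n4 'ddcb': d→5
  n5 'ddcbd': d→6
  n6 'ddcbdd': ·  [P0 ends]
  n7 'a': b→13 c→19 d→8
  n8 'ad': a→9
  n9 'ada': a→10
  n10 'adaa': c→11
  n11 'adaac': d→12
  n12 'adaacd': ·  [P1 ends]
  n13 'ab': ·  [P2 ends]
  n14 'dda': d→15
  n15 'ddad': b→16
  n16 'ddadb': a→17
  n17 'ddadba': ·  [P4 ends]
  n18 'c': ·  [P5 ends]
  n19 'ac': d→20
  n20 'acd': ·  [P6 ends]

BFS fail/out derivation:
  n1('d'): parent n0 fail=0; on 'd' 0 → fail=0;  out ∅∪∅=∅
  n7('a'): parent n0 fail=0; on 'a' 0 → fail=0;  out ∅∪∅=∅
  n18('c'): parent n0 fail=0; on 'c' 0 → fail=0;  out {5}∪∅={5}
  n2('dd'): parent n1 fail=0; on 'd' 0 → fail=1;  out {3}∪∅={3}
  n8('ad'): parent n7 fail=0; on 'd' 0 → fail=1;  out ∅∪∅=∅
  n13('ab'): parent n7 fail=0; on 'b' 0 → fail=0;  out {2}∪∅={2}
  n19('ac'): parent n7 fail=0; on 'c' 0 → fail=18;  out ∅∪{5}={5}
  n3('ddc'): parent n2 fail=1; on 'c' 1→0 → fail=18;  out ∅∪{5}={5}
  n9('ada'): parent n8 fail=1; on 'a' 1→0 → fail=7;  out ∅∪∅=∅
  n14('dda'): parent n2 fail=1; on 'a' 1→0 → fail=7;  out ∅∪∅=∅
  n20('acd'): parent n19 fail=18; on 'd' 18→0 → fail=1;  out {6}∪∅={6}
  n4('ddcb'): parent n3 fail=18; on 'b' 18→0 → fail=0;  out ∅∪∅=∅
  n10('adaa'): parent n9 fail=7; on 'a' 7→0 → fail=7;  out ∅∪∅=∅
  n15('ddad'): parent n14 fail=7; on 'd' 7 → fail=8;  out ∅∪∅=∅
  n5('ddcbd'): parent n4 fail=0; on 'd' 0 → fail=1;  out ∅∪∅=∅
  n11('adaac'): parent n10 fail=7; on 'c' 7 → fail=19;  out ∅∪{5}={5}
  n16('ddadb'): parent n15 fail=8; on 'b' 8→1→0 → fail=0;  out ∅∪∅=∅
  n6('ddcbdd'): parent n5 fail=1; on 'd' 1 → fail=2;  out {0}∪{3}={0,3}
  n12('adaacd'): parent n11 fail=19; on 'd' 19 → fail=20;  out {1}∪{6}={1,6}
  n17('ddadba'): parent n16 fail=0; on 'a' 0 → fail=7;  out {4}∪∅={4}

Scan:
i=0 'd': node 0→1
i=1 'c': node 1→18 (via fail)  ** P5@[1:1]
i=2 'a': node 18→7 (via fail)
i=3 'c': node 7→19  ** P5@[3:3]
i=4 'c': node 19→18 (via fail)  ** P5@[4:4]
i=5 'a': node 18→7 (via fail)
i=6 'c': node 7→19  ** P5@[6:6]
i=7 'd': node 19→20  ** P6@[5:7]
i=8 'a': node 20→7 (via fail)
i=9 'b': node 7→13  ** P2@[8:9]
i=10 'b': node 13→0 (via fail)
i=11 'c': node 0→18  ** P5@[11:11]
i=12 'a': node 18→7 (via fail)
i=13 'c': node 7→19  ** P5@[13:13]
i=14 'd': node 19→20  ** P6@[12:14]
i=15 'd': node 20→2 (via fail)  ** P3@[14:15]
i=16 'c': node 2→3  ** P5@[16:16]
i=17 'b': node 3→4
i=18 'd': node 4→5
i=19 'd': node 5→6  ** P0@[14:19],P3@[18:19]
i=20 'd': node 6→2 (via fail)  ** P3@[19:20]
i=21 'd': node 2→2 (via fail)  ** P3@[20:21]
i=22 'c': node 2→3  ** P5@[22:22]
i=23 'c': node 3→18 (via fail)  ** P5@[23:23]
i=24 'b': node 18→0 (via fail)
i=25 'c': node 0→18  ** P5@[25:25]
i=26 'd': node 18→1 (via fail)
i=27 'a': node 1→7 (via fail)
i=28 'c': node 7→19  ** P5@[28:28]
i=29 'd': node 19→20  ** P6@[27:29]
i=30 'a': node 20→7 (via fail)
i=31 'b': node 7→13  ** P2@[30:31]
i=32 'd': node 13→1 (via fail)
i=33 'd': node 1→2  ** P3@[32:33]
i=34 'd': node 2→2 (via fail)  ** P3@[33:34]
i=35 'a': node 2→14
i=36 'd': node 14→15
i=37 'b': node 15→16
i=38 'a': node 16→17  ** P4@[33:38]
i=39 'c': node 17→19 (via fail)  ** P5@[39:39]
i=40 'b': node 19→0 (via fail)
i=41 'a': node 0→7
i=42 'd': node 7→8
i=43 'd': node 8→2 (via fail)  ** P3@[42:43]
i=44 'c': node 2→3  ** P5@[44:44]
i=45 'b': node 3→4
i=46 'd': node 4→5
i=47 'd': node 5→6  ** P0@[42:47],P3@[46:47]
i=48 'a': node 6→14 (via fail)
i=49 'd': node 14→15
i=50 'd': node 15→2 (via fail)  ** P3@[49:50]
i=51 'd': node 2→2 (via fail)  ** P3@[50:51]
i=52 'd': node 2→2 (via fail)  ** P3@[51:52]
i=53 'c': node 2→3  ** P5@[53:53]
i=54 'b': node 3→4
i=55 'd': node 4→5
i=56 'd': node 5→6  ** P0@[51:56],P3@[55:56]
i=57 'a': node 6→14 (via fail)
i=58 'c': node 14→19 (via fail)  ** P5@[58:58]
i=59 'd': node 19→20  ** P6@[57:59]
i=60 'd': node 20→2 (via fail)  ** P3@[59:60]
i=61 'd': node 2→2 (via fail)  ** P3@[60:61]

Result: [[1,5],[3,5],[4,5],[6,5],[7,6],[9,2],[11,5],[13,5],[14,6],[15,3],[16,5],[19,0],[19,3],[20,3],[21,3],[22,5],[23,5],[25,5],[28,5],[29,6],[31,2],[33,3],[34,3],[38,4],[39,5],[43,3],[44,5],[47,0],[47,3],[50,3],[51,3],[52,3],[53,5],[56,0],[56,3],[58,5],[59,6],[60,3],[61,3]]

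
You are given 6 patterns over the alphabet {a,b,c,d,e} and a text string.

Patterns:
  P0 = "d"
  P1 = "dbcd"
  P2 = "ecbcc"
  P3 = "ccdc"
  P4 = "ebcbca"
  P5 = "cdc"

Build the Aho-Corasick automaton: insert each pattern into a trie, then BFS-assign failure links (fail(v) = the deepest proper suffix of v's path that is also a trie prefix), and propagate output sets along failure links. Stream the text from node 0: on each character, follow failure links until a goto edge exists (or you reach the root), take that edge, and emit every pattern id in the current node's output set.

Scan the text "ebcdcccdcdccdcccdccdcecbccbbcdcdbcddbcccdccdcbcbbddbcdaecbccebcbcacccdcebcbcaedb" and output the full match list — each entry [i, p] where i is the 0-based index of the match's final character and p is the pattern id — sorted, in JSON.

Construct AC machine:
Trie (insert patterns):
  0='ε' goto c→10 d→1 e→5
  1='d' goto b→2  [P0 ends]
  2='db' goto c→3
  3='dbc' goto d→4
  4='dbcd' goto ·  [P1 ends]
  5='e' goto b→14 c→6
  6='ec' goto b→7
  7='ecb' goto c→8
  8='ecbc' goto c→9
  9='ecbcc' goto ·  [P2 ends]
  10='c' goto c→11 d→19
  11='cc' goto d→12
  12='ccd' goto c→13
  13='ccdc' goto ·  [P3 ends]
  14='eb' goto c→15
  15='ebc' goto b→16
  16='ebcb' goto c→17
  17='ebcbc' goto a→18
  18='ebcbca' goto ·  [P4 ends]
  19='cd' goto c→20
  20='cdc' goto ·  [P5 ends]

BFS fail/out derivation:
  n1('d'): parent n0 fail=0; on 'd' 0 → fail=0;  out {0}∪∅={0}
  n5('e'): parent n0 fail=0; on 'e' 0 → fail=0;  out ∅∪∅=∅
  n10('c'): parent n0 fail=0; on 'c' 0 → fail=0;  out ∅∪∅=∅
  n2('db'): parent n1 fail=0; on 'b' 0 → fail=0;  out ∅∪∅=∅
  n6('ec'): parent n5 fail=0; on 'c' 0 → fail=10;  out ∅∪∅=∅
  n11('cc'): parent n10 fail=0; on 'c' 0 → fail=10;  out ∅∪∅=∅
  n14('eb'): parent n5 fail=0; on 'b' 0 → fail=0;  out ∅∪∅=∅
  n19('cd'): parent n10 fail=0; on 'd' 0 → fail=1;  out ∅∪{0}={0}
  n3('dbc'): parent n2 fail=0; on 'c' 0 → fail=10;  out ∅∪∅=∅
  n7('ecb'): parent n6 fail=10; on 'b' 10→0 → fail=0;  out ∅∪∅=∅
  n12('ccd'): parent n11 fail=10; on 'd' 10 → fail=19;  out ∅∪{0}={0}
  n15('ebc'): parent n14 fail=0; on 'c' 0 → fail=10;  out ∅∪∅=∅
  n20('cdc'): parent n19 fail=1; on 'c' 1→0 → fail=10;  out {5}∪∅={5}
  n4('dbcd'): parent n3 fail=10; on 'd' 10 → fail=19;  out {1}∪{0}={0,1}
  n8('ecbc'): parent n7 fail=0; on 'c' 0 → fail=10;  out ∅∪∅=∅
  n13('ccdc'): parent n12 fail=19; on 'c' 19 → fail=20;  out {3}∪{5}={3,5}
  n16('ebcb'): parent n15 fail=10; on 'b' 10→0 → fail=0;  out ∅∪∅=∅
  n9('ecbcc'): parent n8 fail=10; on 'c' 10 → fail=11;  out {2}∪∅={2}
  n17('ebcbc'): parent n16 fail=0; on 'c' 0 → fail=10;  out ∅∪∅=∅
  n18('ebcbca'): parent n17 fail=10; on 'a' 10→0 → fail=0;  out {4}∪∅={4}

Scan:
pos 0 'e': at 5
pos 1 'b': at 14
pos 2 'c': at 15
pos 3 'd': at 19 ·f  → match P0@[3:3]
pos 4 'c': at 20  → match P5@[2:4]
pos 5 'c': at 11 ·f
pos 6 'c': at 11 ·f
pos 7 'd': at 12  → match P0@[7:7]
pos 8 'c': at 13  → match P3@[5:8],P5@[6:8]
pos 9 'd': at 19 ·f  → match P0@[9:9]
pos 10 'c': at 20  → match P5@[8:10]
pos 11 'c': at 11 ·f
pos 12 'd': at 12  → match P0@[12:12]
pos 13 'c': at 13  → match P3@[10:13],P5@[11:13]
pos 14 'c': at 11 ·f
pos 15 'c': at 11 ·f
pos 16 'd': at 12  → match P0@[16:16]
pos 17 'c': at 13  → match P3@[14:17],P5@[15:17]
pos 18 'c': at 11 ·f
pos 19 'd': at 12  → match P0@[19:19]
pos 20 'c': at 13  → match P3@[17:20],P5@[18:20]
pos 21 'e': at 5 ·f
pos 22 'c': at 6
pos 23 'b': at 7
pos 24 'c': at 8
pos 25 'c': at 9  → match P2@[21:25]
pos 26 'b': at 0 ·f
pos 27 'b': at 0
pos 28 'c': at 10
pos 29 'd': at 19  → match P0@[29:29]
pos 30 'c': at 20  → match P5@[28:30]
pos 31 'd': at 19 ·f  → match P0@[31:31]
pos 32 'b': at 2 ·f
pos 33 'c': at 3
pos 34 'd': at 4  → match P0@[34:34],P1@[31:34]
pos 35 'd': at 1 ·f  → match P0@[35:35]
pos 36 'b': at 2
pos 37 'c': at 3
pos 38 'c': at 11 ·f
pos 39 'c': at 11 ·f
pos 40 'd': at 12  → match P0@[40:40]
pos 41 'c': at 13  → match P3@[38:41],P5@[39:41]
pos 42 'c': at 11 ·f
pos 43 'd': at 12  → match P0@[43:43]
pos 44 'c': at 13  → match P3@[41:44],P5@[42:44]
pos 45 'b': at 0 ·f
pos 46 'c': at 10
pos 47 'b': at 0 ·f
pos 48 'b': at 0
pos 49 'd': at 1  → match P0@[49:49]
pos 50 'd': at 1 ·f  → match P0@[50:50]
pos 51 'b': at 2
pos 52 'c': at 3
pos 53 'd': at 4  → match P0@[53:53],P1@[50:53]
pos 54 'a': at 0 ·f
pos 55 'e': at 5
pos 56 'c': at 6
pos 57 'b': at 7
pos 58 'c': at 8
pos 59 'c': at 9  → match P2@[55:59]
pos 60 'e': at 5 ·f
pos 61 'b': at 14
pos 62 'c': at 15
pos 63 'b': at 16
pos 64 'c': at 17
pos 65 'a': at 18  → match P4@[60:65]
pos 66 'c': at 10 ·f
pos 67 'c': at 11
pos 68 'c': at 11 ·f
pos 69 'd': at 12  → match P0@[69:69]
pos 70 'c': at 13  → match P3@[67:70],P5@[68:70]
pos 71 'e': at 5 ·f
pos 72 'b': at 14
pos 73 'c': at 15
pos 74 'b': at 16
pos 75 'c': at 17
pos 76 'a': at 18  → match P4@[71:76]
pos 77 'e': at 5 ·f
pos 78 'd': at 1 ·f  → match P0@[78:78]
pos 79 'b': at 2

Result: [[3,0],[4,5],[7,0],[8,3],[8,5],[9,0],[10,5],[12,0],[13,3],[13,5],[16,0],[17,3],[17,5],[19,0],[20,3],[20,5],[25,2],[29,0],[30,5],[31,0],[34,0],[34,1],[35,0],[40,0],[41,3],[41,5],[43,0],[44,3],[44,5],[49,0],[50,0],[53,0],[53,1],[59,2],[65,4],[69,0],[70,3],[70,5],[76,4],[78,0]]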